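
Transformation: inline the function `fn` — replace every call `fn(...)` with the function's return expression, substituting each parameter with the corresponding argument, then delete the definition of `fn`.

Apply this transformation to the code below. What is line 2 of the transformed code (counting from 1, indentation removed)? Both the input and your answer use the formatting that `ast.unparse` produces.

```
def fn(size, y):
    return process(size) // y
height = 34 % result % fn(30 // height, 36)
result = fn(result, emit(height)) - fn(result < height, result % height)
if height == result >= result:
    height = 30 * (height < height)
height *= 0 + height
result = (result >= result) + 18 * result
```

result = process(result) // emit(height) - process(result < height) // (result % height)

Transformed code:
height = 34 % result % (process(30 // height) // 36)
result = process(result) // emit(height) - process(result < height) // (result % height)
if height == result >= result:
    height = 30 * (height < height)
height *= 0 + height
result = (result >= result) + 18 * result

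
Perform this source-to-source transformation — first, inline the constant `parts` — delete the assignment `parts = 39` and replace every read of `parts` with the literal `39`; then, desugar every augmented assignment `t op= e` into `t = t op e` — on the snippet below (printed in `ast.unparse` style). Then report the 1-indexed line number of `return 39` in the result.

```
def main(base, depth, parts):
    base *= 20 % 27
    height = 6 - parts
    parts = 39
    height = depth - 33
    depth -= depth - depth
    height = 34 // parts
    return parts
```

7

Transformed code:
def main(base, depth, parts):
    base = base * (20 % 27)
    height = 6 - 39
    height = depth - 33
    depth = depth - (depth - depth)
    height = 34 // 39
    return 39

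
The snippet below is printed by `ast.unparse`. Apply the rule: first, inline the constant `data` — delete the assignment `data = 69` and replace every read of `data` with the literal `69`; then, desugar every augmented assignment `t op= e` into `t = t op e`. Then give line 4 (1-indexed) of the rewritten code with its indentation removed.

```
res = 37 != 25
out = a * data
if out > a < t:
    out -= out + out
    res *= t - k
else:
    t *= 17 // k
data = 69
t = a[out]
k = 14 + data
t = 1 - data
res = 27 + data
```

Transformed code:
res = 37 != 25
out = a * 69
if out > a < t:
    out = out - (out + out)
    res = res * (t - k)
else:
    t = t * (17 // k)
t = a[out]
k = 14 + 69
t = 1 - 69
res = 27 + 69

out = out - (out + out)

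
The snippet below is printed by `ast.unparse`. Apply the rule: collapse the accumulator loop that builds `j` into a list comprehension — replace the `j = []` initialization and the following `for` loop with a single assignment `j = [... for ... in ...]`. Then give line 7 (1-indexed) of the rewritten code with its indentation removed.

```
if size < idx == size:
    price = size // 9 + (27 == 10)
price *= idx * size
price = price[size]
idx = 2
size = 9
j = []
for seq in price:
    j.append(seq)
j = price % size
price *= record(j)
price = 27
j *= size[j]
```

j = [seq for seq in price]

Transformed code:
if size < idx == size:
    price = size // 9 + (27 == 10)
price *= idx * size
price = price[size]
idx = 2
size = 9
j = [seq for seq in price]
j = price % size
price *= record(j)
price = 27
j *= size[j]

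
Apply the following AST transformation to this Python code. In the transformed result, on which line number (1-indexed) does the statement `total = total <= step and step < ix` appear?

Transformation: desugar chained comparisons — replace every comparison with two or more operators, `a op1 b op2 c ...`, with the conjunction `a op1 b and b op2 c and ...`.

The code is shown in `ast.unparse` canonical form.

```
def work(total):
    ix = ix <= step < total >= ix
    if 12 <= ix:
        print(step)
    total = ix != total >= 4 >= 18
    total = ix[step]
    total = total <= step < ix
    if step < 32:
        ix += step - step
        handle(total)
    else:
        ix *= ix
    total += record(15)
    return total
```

7

Transformed code:
def work(total):
    ix = ix <= step and step < total and (total >= ix)
    if 12 <= ix:
        print(step)
    total = ix != total and total >= 4 and (4 >= 18)
    total = ix[step]
    total = total <= step and step < ix
    if step < 32:
        ix += step - step
        handle(total)
    else:
        ix *= ix
    total += record(15)
    return total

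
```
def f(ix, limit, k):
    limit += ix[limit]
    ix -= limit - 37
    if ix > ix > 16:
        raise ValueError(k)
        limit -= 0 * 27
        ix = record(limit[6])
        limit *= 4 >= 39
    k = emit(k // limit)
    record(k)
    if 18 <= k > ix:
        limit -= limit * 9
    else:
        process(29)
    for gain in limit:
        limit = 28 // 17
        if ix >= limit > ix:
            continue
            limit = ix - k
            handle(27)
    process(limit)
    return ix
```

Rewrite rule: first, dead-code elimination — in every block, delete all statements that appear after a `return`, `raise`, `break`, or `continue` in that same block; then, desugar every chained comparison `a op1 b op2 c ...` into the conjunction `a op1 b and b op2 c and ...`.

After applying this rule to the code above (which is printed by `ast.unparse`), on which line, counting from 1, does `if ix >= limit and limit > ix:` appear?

Transformed code:
def f(ix, limit, k):
    limit += ix[limit]
    ix -= limit - 37
    if ix > ix and ix > 16:
        raise ValueError(k)
    k = emit(k // limit)
    record(k)
    if 18 <= k and k > ix:
        limit -= limit * 9
    else:
        process(29)
    for gain in limit:
        limit = 28 // 17
        if ix >= limit and limit > ix:
            continue
    process(limit)
    return ix

14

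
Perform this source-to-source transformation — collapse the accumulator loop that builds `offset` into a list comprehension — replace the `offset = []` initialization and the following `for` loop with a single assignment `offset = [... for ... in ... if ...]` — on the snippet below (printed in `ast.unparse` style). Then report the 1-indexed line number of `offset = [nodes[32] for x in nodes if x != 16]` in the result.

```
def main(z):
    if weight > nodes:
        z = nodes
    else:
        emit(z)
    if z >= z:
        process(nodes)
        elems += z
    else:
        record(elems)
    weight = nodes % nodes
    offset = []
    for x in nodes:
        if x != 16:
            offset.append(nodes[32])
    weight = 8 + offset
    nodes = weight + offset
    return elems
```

Transformed code:
def main(z):
    if weight > nodes:
        z = nodes
    else:
        emit(z)
    if z >= z:
        process(nodes)
        elems += z
    else:
        record(elems)
    weight = nodes % nodes
    offset = [nodes[32] for x in nodes if x != 16]
    weight = 8 + offset
    nodes = weight + offset
    return elems

12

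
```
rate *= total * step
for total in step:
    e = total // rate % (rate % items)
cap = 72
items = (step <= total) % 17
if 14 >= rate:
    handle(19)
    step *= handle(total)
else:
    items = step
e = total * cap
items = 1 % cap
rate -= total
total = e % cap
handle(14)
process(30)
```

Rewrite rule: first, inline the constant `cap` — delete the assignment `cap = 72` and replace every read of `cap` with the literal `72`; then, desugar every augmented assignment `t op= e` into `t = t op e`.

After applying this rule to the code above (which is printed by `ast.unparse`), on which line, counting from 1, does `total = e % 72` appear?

Transformed code:
rate = rate * (total * step)
for total in step:
    e = total // rate % (rate % items)
items = (step <= total) % 17
if 14 >= rate:
    handle(19)
    step = step * handle(total)
else:
    items = step
e = total * 72
items = 1 % 72
rate = rate - total
total = e % 72
handle(14)
process(30)

13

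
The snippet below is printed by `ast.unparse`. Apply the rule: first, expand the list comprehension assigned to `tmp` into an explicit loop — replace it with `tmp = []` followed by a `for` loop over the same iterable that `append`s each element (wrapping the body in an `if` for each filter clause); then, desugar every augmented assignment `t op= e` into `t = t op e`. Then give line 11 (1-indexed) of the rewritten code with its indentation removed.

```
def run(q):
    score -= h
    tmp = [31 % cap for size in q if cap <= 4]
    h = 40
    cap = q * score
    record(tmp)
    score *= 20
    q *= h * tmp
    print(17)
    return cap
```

Transformed code:
def run(q):
    score = score - h
    tmp = []
    for size in q:
        if cap <= 4:
            tmp.append(31 % cap)
    h = 40
    cap = q * score
    record(tmp)
    score = score * 20
    q = q * (h * tmp)
    print(17)
    return cap

q = q * (h * tmp)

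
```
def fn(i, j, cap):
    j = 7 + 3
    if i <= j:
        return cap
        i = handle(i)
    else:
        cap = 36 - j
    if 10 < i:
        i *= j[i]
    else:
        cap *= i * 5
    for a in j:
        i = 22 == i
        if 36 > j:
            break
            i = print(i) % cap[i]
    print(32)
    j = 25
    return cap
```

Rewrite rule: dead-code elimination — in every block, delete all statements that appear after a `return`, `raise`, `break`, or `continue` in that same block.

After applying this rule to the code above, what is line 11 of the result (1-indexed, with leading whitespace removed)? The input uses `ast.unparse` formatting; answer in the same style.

Transformed code:
def fn(i, j, cap):
    j = 7 + 3
    if i <= j:
        return cap
    else:
        cap = 36 - j
    if 10 < i:
        i *= j[i]
    else:
        cap *= i * 5
    for a in j:
        i = 22 == i
        if 36 > j:
            break
    print(32)
    j = 25
    return cap

for a in j:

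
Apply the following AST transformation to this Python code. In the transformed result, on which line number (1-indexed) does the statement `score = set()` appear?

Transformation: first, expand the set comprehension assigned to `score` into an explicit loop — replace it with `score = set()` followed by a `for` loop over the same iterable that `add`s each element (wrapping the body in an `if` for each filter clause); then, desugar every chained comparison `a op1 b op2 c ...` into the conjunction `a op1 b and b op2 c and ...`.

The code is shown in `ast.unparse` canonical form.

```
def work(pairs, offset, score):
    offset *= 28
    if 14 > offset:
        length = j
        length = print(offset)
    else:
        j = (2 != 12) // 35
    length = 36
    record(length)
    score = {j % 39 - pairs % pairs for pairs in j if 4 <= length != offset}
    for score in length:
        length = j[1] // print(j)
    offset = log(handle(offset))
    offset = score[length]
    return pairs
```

Transformed code:
def work(pairs, offset, score):
    offset *= 28
    if 14 > offset:
        length = j
        length = print(offset)
    else:
        j = (2 != 12) // 35
    length = 36
    record(length)
    score = set()
    for pairs in j:
        if 4 <= length and length != offset:
            score.add(j % 39 - pairs % pairs)
    for score in length:
        length = j[1] // print(j)
    offset = log(handle(offset))
    offset = score[length]
    return pairs

10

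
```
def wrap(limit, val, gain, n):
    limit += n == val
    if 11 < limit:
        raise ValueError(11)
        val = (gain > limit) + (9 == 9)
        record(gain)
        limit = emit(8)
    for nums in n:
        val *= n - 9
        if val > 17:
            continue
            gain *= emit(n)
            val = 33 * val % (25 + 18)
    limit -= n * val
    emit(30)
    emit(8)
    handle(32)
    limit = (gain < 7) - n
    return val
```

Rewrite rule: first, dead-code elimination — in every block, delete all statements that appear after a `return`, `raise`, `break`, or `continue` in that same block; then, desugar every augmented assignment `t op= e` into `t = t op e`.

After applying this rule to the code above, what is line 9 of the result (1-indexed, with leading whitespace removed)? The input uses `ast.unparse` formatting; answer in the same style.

Transformed code:
def wrap(limit, val, gain, n):
    limit = limit + (n == val)
    if 11 < limit:
        raise ValueError(11)
    for nums in n:
        val = val * (n - 9)
        if val > 17:
            continue
    limit = limit - n * val
    emit(30)
    emit(8)
    handle(32)
    limit = (gain < 7) - n
    return val

limit = limit - n * val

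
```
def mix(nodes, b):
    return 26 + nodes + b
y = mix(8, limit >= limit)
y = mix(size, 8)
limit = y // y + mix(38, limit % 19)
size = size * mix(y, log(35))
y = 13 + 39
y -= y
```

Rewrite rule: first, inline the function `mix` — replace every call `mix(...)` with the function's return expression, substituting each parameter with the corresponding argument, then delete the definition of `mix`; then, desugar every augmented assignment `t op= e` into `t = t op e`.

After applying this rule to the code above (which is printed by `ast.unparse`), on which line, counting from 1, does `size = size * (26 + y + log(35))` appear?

Transformed code:
y = 26 + 8 + (limit >= limit)
y = 26 + size + 8
limit = y // y + (26 + 38 + limit % 19)
size = size * (26 + y + log(35))
y = 13 + 39
y = y - y

4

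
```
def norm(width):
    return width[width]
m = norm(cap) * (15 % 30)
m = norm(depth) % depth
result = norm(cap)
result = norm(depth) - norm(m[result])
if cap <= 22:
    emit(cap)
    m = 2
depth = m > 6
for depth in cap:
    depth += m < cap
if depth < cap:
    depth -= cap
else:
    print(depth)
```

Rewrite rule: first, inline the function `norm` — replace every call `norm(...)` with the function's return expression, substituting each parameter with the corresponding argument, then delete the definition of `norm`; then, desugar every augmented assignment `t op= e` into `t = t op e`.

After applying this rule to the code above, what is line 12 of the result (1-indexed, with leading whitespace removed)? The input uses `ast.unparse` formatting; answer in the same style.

Transformed code:
m = cap[cap] * (15 % 30)
m = depth[depth] % depth
result = cap[cap]
result = depth[depth] - m[result][m[result]]
if cap <= 22:
    emit(cap)
    m = 2
depth = m > 6
for depth in cap:
    depth = depth + (m < cap)
if depth < cap:
    depth = depth - cap
else:
    print(depth)

depth = depth - cap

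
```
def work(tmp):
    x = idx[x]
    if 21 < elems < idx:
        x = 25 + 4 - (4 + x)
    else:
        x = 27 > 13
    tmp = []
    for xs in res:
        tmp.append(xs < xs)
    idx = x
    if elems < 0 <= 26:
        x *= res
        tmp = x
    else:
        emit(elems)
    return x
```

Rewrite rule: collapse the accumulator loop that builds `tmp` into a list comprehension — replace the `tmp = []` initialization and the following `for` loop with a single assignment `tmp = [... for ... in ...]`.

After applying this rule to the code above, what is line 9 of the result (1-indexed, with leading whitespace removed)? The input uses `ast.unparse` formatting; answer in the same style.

Transformed code:
def work(tmp):
    x = idx[x]
    if 21 < elems < idx:
        x = 25 + 4 - (4 + x)
    else:
        x = 27 > 13
    tmp = [xs < xs for xs in res]
    idx = x
    if elems < 0 <= 26:
        x *= res
        tmp = x
    else:
        emit(elems)
    return x

if elems < 0 <= 26:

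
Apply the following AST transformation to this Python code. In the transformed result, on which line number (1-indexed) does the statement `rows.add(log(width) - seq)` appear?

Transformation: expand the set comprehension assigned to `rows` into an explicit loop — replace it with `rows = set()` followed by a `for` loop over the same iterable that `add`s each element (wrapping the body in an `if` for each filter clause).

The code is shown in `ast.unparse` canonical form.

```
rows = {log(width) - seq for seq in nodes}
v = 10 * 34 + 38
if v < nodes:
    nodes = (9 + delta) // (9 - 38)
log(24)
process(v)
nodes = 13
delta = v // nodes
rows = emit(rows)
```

3

Transformed code:
rows = set()
for seq in nodes:
    rows.add(log(width) - seq)
v = 10 * 34 + 38
if v < nodes:
    nodes = (9 + delta) // (9 - 38)
log(24)
process(v)
nodes = 13
delta = v // nodes
rows = emit(rows)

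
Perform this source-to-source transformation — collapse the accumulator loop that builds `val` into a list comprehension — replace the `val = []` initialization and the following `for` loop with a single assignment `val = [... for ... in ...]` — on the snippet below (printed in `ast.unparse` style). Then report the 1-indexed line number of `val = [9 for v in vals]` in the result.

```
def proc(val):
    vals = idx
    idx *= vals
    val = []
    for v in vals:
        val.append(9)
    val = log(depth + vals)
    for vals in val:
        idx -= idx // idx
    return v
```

Transformed code:
def proc(val):
    vals = idx
    idx *= vals
    val = [9 for v in vals]
    val = log(depth + vals)
    for vals in val:
        idx -= idx // idx
    return v

4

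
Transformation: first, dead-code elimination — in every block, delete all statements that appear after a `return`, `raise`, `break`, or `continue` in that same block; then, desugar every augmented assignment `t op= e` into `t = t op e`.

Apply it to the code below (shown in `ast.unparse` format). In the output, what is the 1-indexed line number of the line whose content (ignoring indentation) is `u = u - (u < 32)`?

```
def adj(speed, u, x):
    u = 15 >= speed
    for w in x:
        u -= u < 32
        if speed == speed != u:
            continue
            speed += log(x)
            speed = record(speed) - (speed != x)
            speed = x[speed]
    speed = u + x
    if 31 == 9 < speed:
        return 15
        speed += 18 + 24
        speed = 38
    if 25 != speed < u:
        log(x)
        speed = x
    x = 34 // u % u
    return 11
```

Transformed code:
def adj(speed, u, x):
    u = 15 >= speed
    for w in x:
        u = u - (u < 32)
        if speed == speed != u:
            continue
    speed = u + x
    if 31 == 9 < speed:
        return 15
    if 25 != speed < u:
        log(x)
        speed = x
    x = 34 // u % u
    return 11

4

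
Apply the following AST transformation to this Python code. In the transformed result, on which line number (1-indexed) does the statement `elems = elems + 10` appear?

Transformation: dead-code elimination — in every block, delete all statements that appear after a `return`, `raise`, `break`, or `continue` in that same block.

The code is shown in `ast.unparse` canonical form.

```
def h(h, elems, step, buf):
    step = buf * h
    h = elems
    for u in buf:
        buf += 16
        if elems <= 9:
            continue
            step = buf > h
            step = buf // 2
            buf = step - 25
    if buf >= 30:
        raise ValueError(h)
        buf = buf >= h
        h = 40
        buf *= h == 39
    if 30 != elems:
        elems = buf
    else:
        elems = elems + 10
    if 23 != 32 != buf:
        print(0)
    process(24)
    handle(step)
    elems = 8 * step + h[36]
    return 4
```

13

Transformed code:
def h(h, elems, step, buf):
    step = buf * h
    h = elems
    for u in buf:
        buf += 16
        if elems <= 9:
            continue
    if buf >= 30:
        raise ValueError(h)
    if 30 != elems:
        elems = buf
    else:
        elems = elems + 10
    if 23 != 32 != buf:
        print(0)
    process(24)
    handle(step)
    elems = 8 * step + h[36]
    return 4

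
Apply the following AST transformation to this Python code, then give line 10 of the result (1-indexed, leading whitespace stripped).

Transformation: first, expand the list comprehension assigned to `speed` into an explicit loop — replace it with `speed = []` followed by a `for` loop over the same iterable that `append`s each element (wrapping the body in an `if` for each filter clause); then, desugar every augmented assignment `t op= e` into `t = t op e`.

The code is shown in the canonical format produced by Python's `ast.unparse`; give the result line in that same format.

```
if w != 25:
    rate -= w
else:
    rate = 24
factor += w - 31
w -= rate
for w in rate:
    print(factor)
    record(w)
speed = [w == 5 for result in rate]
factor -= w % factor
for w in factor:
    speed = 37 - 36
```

speed = []

Transformed code:
if w != 25:
    rate = rate - w
else:
    rate = 24
factor = factor + (w - 31)
w = w - rate
for w in rate:
    print(factor)
    record(w)
speed = []
for result in rate:
    speed.append(w == 5)
factor = factor - w % factor
for w in factor:
    speed = 37 - 36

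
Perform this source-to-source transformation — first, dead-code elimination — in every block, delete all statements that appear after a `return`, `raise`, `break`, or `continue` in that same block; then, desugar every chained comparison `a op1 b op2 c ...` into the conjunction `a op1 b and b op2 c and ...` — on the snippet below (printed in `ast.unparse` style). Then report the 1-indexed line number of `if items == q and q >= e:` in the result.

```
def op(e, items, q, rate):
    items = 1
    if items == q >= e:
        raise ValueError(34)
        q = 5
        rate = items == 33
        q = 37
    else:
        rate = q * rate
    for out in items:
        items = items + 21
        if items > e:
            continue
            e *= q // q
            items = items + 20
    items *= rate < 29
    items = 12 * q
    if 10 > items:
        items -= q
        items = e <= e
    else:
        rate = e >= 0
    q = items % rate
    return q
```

Transformed code:
def op(e, items, q, rate):
    items = 1
    if items == q and q >= e:
        raise ValueError(34)
    else:
        rate = q * rate
    for out in items:
        items = items + 21
        if items > e:
            continue
    items *= rate < 29
    items = 12 * q
    if 10 > items:
        items -= q
        items = e <= e
    else:
        rate = e >= 0
    q = items % rate
    return q

3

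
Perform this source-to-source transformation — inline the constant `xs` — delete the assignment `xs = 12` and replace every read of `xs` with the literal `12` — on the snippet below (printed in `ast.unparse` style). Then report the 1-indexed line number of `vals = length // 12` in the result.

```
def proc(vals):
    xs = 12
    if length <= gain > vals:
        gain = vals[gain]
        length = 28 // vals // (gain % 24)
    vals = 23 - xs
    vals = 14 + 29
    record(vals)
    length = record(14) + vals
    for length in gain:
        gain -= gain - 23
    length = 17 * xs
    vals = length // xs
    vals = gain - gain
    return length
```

Transformed code:
def proc(vals):
    if length <= gain > vals:
        gain = vals[gain]
        length = 28 // vals // (gain % 24)
    vals = 23 - 12
    vals = 14 + 29
    record(vals)
    length = record(14) + vals
    for length in gain:
        gain -= gain - 23
    length = 17 * 12
    vals = length // 12
    vals = gain - gain
    return length

12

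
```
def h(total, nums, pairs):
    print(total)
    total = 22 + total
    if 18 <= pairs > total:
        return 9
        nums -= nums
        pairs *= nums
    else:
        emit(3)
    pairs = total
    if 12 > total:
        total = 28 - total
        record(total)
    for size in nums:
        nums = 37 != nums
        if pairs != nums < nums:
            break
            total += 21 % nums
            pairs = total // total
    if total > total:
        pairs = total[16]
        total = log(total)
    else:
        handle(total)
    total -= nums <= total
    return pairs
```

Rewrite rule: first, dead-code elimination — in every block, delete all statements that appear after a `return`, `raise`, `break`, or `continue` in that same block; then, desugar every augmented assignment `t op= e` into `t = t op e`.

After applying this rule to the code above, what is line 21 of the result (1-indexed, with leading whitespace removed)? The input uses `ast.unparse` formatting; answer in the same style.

total = total - (nums <= total)

Transformed code:
def h(total, nums, pairs):
    print(total)
    total = 22 + total
    if 18 <= pairs > total:
        return 9
    else:
        emit(3)
    pairs = total
    if 12 > total:
        total = 28 - total
        record(total)
    for size in nums:
        nums = 37 != nums
        if pairs != nums < nums:
            break
    if total > total:
        pairs = total[16]
        total = log(total)
    else:
        handle(total)
    total = total - (nums <= total)
    return pairs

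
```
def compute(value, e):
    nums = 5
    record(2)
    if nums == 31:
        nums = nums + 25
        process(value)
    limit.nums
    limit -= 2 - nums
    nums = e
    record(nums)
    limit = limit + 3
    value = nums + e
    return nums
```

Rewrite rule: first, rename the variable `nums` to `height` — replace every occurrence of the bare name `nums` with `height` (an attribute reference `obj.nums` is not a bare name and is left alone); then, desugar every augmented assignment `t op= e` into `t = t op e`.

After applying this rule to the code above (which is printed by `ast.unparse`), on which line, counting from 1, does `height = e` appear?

9

Transformed code:
def compute(value, e):
    height = 5
    record(2)
    if height == 31:
        height = height + 25
        process(value)
    limit.nums
    limit = limit - (2 - height)
    height = e
    record(height)
    limit = limit + 3
    value = height + e
    return height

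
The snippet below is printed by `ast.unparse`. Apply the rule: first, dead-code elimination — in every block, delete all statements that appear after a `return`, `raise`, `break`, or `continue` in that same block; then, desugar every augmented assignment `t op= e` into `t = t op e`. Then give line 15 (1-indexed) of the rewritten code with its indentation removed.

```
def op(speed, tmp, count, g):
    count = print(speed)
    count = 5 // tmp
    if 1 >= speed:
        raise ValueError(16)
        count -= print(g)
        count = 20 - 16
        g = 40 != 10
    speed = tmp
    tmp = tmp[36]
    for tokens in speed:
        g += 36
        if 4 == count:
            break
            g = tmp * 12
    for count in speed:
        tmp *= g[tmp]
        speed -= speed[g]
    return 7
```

Transformed code:
def op(speed, tmp, count, g):
    count = print(speed)
    count = 5 // tmp
    if 1 >= speed:
        raise ValueError(16)
    speed = tmp
    tmp = tmp[36]
    for tokens in speed:
        g = g + 36
        if 4 == count:
            break
    for count in speed:
        tmp = tmp * g[tmp]
        speed = speed - speed[g]
    return 7

return 7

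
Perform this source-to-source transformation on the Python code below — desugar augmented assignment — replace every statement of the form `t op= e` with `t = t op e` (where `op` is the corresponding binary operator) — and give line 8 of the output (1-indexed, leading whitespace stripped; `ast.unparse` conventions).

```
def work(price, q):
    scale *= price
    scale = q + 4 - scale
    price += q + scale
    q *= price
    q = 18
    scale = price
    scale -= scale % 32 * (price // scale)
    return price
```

scale = scale - scale % 32 * (price // scale)

Transformed code:
def work(price, q):
    scale = scale * price
    scale = q + 4 - scale
    price = price + (q + scale)
    q = q * price
    q = 18
    scale = price
    scale = scale - scale % 32 * (price // scale)
    return price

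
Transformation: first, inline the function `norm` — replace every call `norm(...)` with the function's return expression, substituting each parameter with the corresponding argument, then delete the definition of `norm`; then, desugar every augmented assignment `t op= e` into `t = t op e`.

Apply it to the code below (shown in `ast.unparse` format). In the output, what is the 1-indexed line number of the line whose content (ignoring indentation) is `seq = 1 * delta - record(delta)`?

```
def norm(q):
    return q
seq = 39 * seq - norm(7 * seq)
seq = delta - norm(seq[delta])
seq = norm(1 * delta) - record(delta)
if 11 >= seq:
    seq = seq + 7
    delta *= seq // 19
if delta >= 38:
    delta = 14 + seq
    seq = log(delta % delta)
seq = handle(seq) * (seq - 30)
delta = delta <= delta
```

Transformed code:
seq = 39 * seq - 7 * seq
seq = delta - seq[delta]
seq = 1 * delta - record(delta)
if 11 >= seq:
    seq = seq + 7
    delta = delta * (seq // 19)
if delta >= 38:
    delta = 14 + seq
    seq = log(delta % delta)
seq = handle(seq) * (seq - 30)
delta = delta <= delta

3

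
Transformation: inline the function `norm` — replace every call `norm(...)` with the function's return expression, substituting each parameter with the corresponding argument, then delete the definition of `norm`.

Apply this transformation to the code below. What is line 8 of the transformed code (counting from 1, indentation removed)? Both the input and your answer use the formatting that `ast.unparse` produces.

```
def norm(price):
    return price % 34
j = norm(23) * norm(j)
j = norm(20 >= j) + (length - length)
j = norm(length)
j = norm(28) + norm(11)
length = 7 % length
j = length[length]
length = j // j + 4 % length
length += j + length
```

length += j + length

Transformed code:
j = 23 % 34 * (j % 34)
j = (20 >= j) % 34 + (length - length)
j = length % 34
j = 28 % 34 + 11 % 34
length = 7 % length
j = length[length]
length = j // j + 4 % length
length += j + length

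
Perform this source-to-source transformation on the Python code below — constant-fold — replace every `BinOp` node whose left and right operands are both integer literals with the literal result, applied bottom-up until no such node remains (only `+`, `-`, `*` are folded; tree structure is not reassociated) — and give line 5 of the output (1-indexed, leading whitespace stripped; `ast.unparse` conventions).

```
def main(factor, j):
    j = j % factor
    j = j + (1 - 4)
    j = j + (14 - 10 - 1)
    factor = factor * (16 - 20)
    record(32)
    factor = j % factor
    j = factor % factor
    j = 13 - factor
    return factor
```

Transformed code:
def main(factor, j):
    j = j % factor
    j = j + -3
    j = j + 3
    factor = factor * -4
    record(32)
    factor = j % factor
    j = factor % factor
    j = 13 - factor
    return factor

factor = factor * -4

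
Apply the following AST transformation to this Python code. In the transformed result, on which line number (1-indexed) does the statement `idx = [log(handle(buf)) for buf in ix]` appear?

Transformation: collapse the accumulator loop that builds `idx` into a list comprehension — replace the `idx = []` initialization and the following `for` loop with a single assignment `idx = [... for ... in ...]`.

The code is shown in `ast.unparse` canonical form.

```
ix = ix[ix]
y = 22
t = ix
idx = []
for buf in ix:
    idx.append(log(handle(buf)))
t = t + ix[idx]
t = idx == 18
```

Transformed code:
ix = ix[ix]
y = 22
t = ix
idx = [log(handle(buf)) for buf in ix]
t = t + ix[idx]
t = idx == 18

4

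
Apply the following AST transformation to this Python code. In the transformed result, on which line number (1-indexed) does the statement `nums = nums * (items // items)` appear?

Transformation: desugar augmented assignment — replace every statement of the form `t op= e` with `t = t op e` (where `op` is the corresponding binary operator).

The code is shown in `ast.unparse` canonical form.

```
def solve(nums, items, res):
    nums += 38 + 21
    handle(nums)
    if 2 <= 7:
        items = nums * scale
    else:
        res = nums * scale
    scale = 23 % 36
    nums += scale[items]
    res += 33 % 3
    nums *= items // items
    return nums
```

11

Transformed code:
def solve(nums, items, res):
    nums = nums + (38 + 21)
    handle(nums)
    if 2 <= 7:
        items = nums * scale
    else:
        res = nums * scale
    scale = 23 % 36
    nums = nums + scale[items]
    res = res + 33 % 3
    nums = nums * (items // items)
    return nums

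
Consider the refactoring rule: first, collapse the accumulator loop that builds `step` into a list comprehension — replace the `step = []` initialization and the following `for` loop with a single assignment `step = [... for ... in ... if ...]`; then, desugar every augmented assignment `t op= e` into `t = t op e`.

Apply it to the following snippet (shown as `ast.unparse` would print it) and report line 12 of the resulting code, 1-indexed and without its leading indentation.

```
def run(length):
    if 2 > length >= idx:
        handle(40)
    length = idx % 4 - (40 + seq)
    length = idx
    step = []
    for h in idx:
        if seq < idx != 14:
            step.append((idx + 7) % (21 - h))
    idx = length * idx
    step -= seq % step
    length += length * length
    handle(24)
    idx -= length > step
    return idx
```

return idx

Transformed code:
def run(length):
    if 2 > length >= idx:
        handle(40)
    length = idx % 4 - (40 + seq)
    length = idx
    step = [(idx + 7) % (21 - h) for h in idx if seq < idx != 14]
    idx = length * idx
    step = step - seq % step
    length = length + length * length
    handle(24)
    idx = idx - (length > step)
    return idx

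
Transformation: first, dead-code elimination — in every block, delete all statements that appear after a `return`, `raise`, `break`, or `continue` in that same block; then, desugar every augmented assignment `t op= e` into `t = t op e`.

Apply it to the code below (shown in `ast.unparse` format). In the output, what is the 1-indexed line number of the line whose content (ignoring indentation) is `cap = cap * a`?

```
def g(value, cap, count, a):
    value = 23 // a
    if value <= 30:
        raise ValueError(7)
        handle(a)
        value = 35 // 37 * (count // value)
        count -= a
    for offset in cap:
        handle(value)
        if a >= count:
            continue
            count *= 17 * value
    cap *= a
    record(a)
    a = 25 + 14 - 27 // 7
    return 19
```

Transformed code:
def g(value, cap, count, a):
    value = 23 // a
    if value <= 30:
        raise ValueError(7)
    for offset in cap:
        handle(value)
        if a >= count:
            continue
    cap = cap * a
    record(a)
    a = 25 + 14 - 27 // 7
    return 19

9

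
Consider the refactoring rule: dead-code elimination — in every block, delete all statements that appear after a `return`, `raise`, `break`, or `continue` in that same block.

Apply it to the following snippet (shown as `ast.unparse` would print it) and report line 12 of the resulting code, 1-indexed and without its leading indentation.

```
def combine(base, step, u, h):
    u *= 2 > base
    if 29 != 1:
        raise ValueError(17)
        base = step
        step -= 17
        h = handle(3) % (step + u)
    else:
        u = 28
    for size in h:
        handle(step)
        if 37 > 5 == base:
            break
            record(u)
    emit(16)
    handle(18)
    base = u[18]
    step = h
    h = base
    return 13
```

Transformed code:
def combine(base, step, u, h):
    u *= 2 > base
    if 29 != 1:
        raise ValueError(17)
    else:
        u = 28
    for size in h:
        handle(step)
        if 37 > 5 == base:
            break
    emit(16)
    handle(18)
    base = u[18]
    step = h
    h = base
    return 13

handle(18)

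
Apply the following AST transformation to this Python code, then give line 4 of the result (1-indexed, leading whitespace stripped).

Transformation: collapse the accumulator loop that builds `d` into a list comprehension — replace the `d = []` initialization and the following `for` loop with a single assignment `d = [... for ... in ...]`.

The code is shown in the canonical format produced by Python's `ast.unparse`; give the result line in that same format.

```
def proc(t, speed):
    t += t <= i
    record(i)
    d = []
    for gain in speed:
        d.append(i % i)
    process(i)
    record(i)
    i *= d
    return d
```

Transformed code:
def proc(t, speed):
    t += t <= i
    record(i)
    d = [i % i for gain in speed]
    process(i)
    record(i)
    i *= d
    return d

d = [i % i for gain in speed]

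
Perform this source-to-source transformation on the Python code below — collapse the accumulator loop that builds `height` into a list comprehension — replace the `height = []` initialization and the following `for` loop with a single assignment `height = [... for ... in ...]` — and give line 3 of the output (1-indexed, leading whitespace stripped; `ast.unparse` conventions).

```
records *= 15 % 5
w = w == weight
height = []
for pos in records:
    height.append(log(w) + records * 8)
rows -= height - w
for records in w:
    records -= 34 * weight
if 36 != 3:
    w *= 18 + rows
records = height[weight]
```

height = [log(w) + records * 8 for pos in records]

Transformed code:
records *= 15 % 5
w = w == weight
height = [log(w) + records * 8 for pos in records]
rows -= height - w
for records in w:
    records -= 34 * weight
if 36 != 3:
    w *= 18 + rows
records = height[weight]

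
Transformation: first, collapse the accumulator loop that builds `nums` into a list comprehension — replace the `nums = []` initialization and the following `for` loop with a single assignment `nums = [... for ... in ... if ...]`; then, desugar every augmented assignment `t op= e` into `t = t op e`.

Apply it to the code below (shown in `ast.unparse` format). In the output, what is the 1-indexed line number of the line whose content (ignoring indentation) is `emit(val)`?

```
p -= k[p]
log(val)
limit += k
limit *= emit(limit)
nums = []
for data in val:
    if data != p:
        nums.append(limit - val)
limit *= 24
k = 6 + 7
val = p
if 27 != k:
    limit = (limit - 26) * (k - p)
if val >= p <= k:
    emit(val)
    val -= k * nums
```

12

Transformed code:
p = p - k[p]
log(val)
limit = limit + k
limit = limit * emit(limit)
nums = [limit - val for data in val if data != p]
limit = limit * 24
k = 6 + 7
val = p
if 27 != k:
    limit = (limit - 26) * (k - p)
if val >= p <= k:
    emit(val)
    val = val - k * nums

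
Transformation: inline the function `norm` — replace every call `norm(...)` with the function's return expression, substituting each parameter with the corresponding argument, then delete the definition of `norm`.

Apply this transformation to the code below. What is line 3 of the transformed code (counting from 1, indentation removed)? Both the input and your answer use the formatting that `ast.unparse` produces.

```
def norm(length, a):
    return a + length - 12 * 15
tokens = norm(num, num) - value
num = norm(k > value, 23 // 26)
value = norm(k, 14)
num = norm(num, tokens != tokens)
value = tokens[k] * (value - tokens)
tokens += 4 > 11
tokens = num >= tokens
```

Transformed code:
tokens = num + num - 12 * 15 - value
num = 23 // 26 + (k > value) - 12 * 15
value = 14 + k - 12 * 15
num = (tokens != tokens) + num - 12 * 15
value = tokens[k] * (value - tokens)
tokens += 4 > 11
tokens = num >= tokens

value = 14 + k - 12 * 15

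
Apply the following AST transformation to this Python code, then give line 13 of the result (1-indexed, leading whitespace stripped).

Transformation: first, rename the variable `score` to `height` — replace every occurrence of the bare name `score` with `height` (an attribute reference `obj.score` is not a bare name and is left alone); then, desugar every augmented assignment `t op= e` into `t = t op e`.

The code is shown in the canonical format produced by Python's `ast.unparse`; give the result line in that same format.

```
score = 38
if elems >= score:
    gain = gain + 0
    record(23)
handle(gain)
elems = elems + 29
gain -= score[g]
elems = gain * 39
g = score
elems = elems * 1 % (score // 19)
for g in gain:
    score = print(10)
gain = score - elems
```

gain = height - elems

Transformed code:
height = 38
if elems >= height:
    gain = gain + 0
    record(23)
handle(gain)
elems = elems + 29
gain = gain - height[g]
elems = gain * 39
g = height
elems = elems * 1 % (height // 19)
for g in gain:
    height = print(10)
gain = height - elems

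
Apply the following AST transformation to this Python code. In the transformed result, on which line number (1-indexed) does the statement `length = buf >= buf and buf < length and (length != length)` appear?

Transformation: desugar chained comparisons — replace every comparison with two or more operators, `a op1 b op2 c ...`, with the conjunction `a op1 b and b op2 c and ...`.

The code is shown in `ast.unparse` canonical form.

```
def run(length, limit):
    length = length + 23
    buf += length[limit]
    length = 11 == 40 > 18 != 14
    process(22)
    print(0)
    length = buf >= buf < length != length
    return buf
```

Transformed code:
def run(length, limit):
    length = length + 23
    buf += length[limit]
    length = 11 == 40 and 40 > 18 and (18 != 14)
    process(22)
    print(0)
    length = buf >= buf and buf < length and (length != length)
    return buf

7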